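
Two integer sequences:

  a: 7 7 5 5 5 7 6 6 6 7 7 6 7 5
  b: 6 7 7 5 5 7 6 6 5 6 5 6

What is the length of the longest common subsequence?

9

Pick 7 at a[1]=b[2], 7 at a[2]=b[3], 5 at a[4]=b[4], 5 at a[5]=b[5], 7 at a[6]=b[6], 6 at a[7]=b[7], 6 at a[8]=b[8], 6 at a[9]=b[10], 6 at a[12]=b[12]; all 9 values appear in both, in order. The LCS DP gives dp[14][12] = 9, so this is optimal.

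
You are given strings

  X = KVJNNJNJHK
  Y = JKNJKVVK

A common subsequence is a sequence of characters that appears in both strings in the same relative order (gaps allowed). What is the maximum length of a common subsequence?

Match K at X[1]=Y[2], then N at X[5]=Y[3], then J at X[6]=Y[4], then K at X[10]=Y[8] — 4 characters in the same relative order in both, and the DP table's final entry dp[10][8] is also 4, so no common subsequence is longer.

4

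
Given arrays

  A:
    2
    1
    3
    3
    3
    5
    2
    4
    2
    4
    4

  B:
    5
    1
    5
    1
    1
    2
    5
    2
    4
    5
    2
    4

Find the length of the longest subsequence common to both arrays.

Let dp[i][j] be the LCS length of the first i values of A and the first j values of B. dp[i][j] = dp[i-1][j-1]+1 when the i-th and j-th values match, else max(dp[i-1][j], dp[i][j-1]).
    ·  5  1  5  1  1  2  5  2  4  5  2  4
 ·  0  0  0  0  0  0  0  0  0  0  0  0  0
 2  0  0  0  0  0  0  1  1  1  1  1  1  1
 1  0  0  1  1  1  1  1  1  1  1  1  1  1
 3  0  0  1  1  1  1  1  1  1  1  1  1  1
 3  0  0  1  1  1  1  1  1  1  1  1  1  1
 3  0  0  1  1  1  1  1  1  1  1  1  1  1
 5  0  1  1  2  2  2  2  2  2  2  2  2  2
 2  0  1  1  2  2  2  3  3  3  3  3  3  3
 4  0  1  1  2  2  2  3  3  3  4  4  4  4
 2  0  1  1  2  2  2  3  3  4  4  4  5  5
 4  0  1  1  2  2  2  3  3  4  5  5  5  6
 4  0  1  1  2  2  2  3  3  4  5  5  5  6
dp[11][12] = 6. One LCS (by backtracking along matches): 2, 5, 2, 4, 2, 4.

6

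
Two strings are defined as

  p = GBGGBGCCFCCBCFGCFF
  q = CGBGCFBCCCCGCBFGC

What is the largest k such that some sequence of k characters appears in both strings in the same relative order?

12

Pick G at p[1]=q[2], then B at p[2]=q[3], then G at p[3]=q[4], then B at p[5]=q[7], then C at p[7]=q[9], then C at p[8]=q[10], then C at p[10]=q[11], then C at p[11]=q[13], then B at p[12]=q[14], then F at p[14]=q[15], then G at p[15]=q[16], then C at p[16]=q[17]; all 12 characters appear in both, in order. The LCS DP gives dp[18][17] = 12, so this is optimal.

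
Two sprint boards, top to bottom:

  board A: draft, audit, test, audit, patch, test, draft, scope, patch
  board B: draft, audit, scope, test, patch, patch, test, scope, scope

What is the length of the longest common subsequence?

Pick draft at board A[1]=board B[1], audit at board A[2]=board B[2], test at board A[3]=board B[4], patch at board A[5]=board B[6], test at board A[6]=board B[7], scope at board A[8]=board B[9]; all 6 tasks appear in both, in order. The LCS DP gives dp[9][9] = 6, so this is optimal.

6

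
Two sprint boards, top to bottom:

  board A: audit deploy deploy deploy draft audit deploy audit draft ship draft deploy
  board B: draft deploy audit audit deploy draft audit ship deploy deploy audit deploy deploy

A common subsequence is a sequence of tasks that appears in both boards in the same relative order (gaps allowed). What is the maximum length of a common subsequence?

7

Pick audit (board A #1, board B #4), deploy (board A #2, board B #5), deploy (board A #3, board B #9), deploy (board A #4, board B #10), audit (board A #6, board B #11), deploy (board A #7, board B #12), deploy (board A #12, board B #13); all 7 tasks appear in both, in order. The LCS DP gives dp[12][13] = 7, so this is optimal.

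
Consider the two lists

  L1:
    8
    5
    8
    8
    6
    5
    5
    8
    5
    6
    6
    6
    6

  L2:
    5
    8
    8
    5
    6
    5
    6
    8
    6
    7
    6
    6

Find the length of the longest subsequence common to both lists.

Match 5 at L1[2]=L2[1] → 8 at L1[3]=L2[2] → 8 at L1[4]=L2[3] → 6 at L1[5]=L2[5] → 5 at L1[6]=L2[6] → 8 at L1[8]=L2[8] → 6 at L1[10]=L2[9] → 6 at L1[12]=L2[11] → 6 at L1[13]=L2[12] — 9 values in the same relative order in both. Since dp[13][12] = 9, nothing longer is possible.

9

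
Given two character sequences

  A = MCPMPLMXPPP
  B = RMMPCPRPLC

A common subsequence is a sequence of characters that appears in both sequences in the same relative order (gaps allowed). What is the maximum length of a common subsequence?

One common subsequence of length 5: M [1,3]; then C [2,5]; then P [3,6]; then P [5,8]; then L [6,9]. dp[11][10] = 5 confirms this is the maximum.

5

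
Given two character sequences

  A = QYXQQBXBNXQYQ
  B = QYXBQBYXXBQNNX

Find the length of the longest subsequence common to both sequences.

9

Pick Q [1,1]; then Y [2,2]; then X [3,3]; then Q [5,5]; then B [6,6]; then X [7,9]; then B [8,10]; then N [9,13]; then X [10,14]; all 9 characters appear in both, in order. The LCS DP gives dp[13][14] = 9, so this is optimal.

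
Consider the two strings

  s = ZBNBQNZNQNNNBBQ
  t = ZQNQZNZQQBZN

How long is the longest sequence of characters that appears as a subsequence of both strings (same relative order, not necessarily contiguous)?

One common subsequence of length 7: Z (s #1, t #1), N (s #3, t #3), Q (s #5, t #4), N (s #6, t #6), Z (s #7, t #7), Q (s #9, t #9), N (s #12, t #12). The LCS DP gives dp[15][12] = 7, so this is optimal.

7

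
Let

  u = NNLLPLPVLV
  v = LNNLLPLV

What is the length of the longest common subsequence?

7

Let dp[i][j] be the LCS length of the first i characters of u and the first j characters of v. dp[i][j] = dp[i-1][j-1]+1 when the i-th and j-th characters match, else max(dp[i-1][j], dp[i][j-1]).
    ·  L  N  N  L  L  P  L  V
 ·  0  0  0  0  0  0  0  0  0
 N  0  0  1  1  1  1  1  1  1
 N  0  0  1  2  2  2  2  2  2
 L  0  1  1  2  3  3  3  3  3
 L  0  1  1  2  3  4  4  4  4
 P  0  1  1  2  3  4  5  5  5
 L  0  1  1  2  3  4  5  6  6
 P  0  1  1  2  3  4  5  6  6
 V  0  1  1  2  3  4  5  6  7
 L  0  1  1  2  3  4  5  6  7
 V  0  1  1  2  3  4  5  6  7
dp[10][8] = 7. One LCS (by backtracking along matches): NNLLPLV.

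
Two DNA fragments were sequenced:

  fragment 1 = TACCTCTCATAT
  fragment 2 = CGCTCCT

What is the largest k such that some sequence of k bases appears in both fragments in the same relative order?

6

Let dp[i][j] be the LCS length of the first i bases of fragment 1 and the first j bases of fragment 2. dp[i][j] = dp[i-1][j-1]+1 when the i-th and j-th bases match, else max(dp[i-1][j], dp[i][j-1]).
    ·  C  G  C  T  C  C  T
 ·  0  0  0  0  0  0  0  0
 T  0  0  0  0  1  1  1  1
 A  0  0  0  0  1  1  1  1
 C  0  1  1  1  1  2  2  2
 C  0  1  1  2  2  2  3  3
 T  0  1  1  2  3  3  3  4
 C  0  1  1  2  3  4  4  4
 T  0  1  1  2  3  4  4  5
 C  0  1  1  2  3  4  5  5
 A  0  1  1  2  3  4  5  5
 T  0  1  1  2  3  4  5  6
 A  0  1  1  2  3  4  5  6
 T  0  1  1  2  3  4  5  6
dp[12][7] = 6. One LCS (by backtracking along matches): CCTCCT.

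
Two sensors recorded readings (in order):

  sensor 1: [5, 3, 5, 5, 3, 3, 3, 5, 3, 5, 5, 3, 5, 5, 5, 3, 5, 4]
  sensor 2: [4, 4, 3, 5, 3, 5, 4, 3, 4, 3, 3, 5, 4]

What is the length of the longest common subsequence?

9

One common subsequence of length 9: 3 (sensor 1 #2, sensor 2 #3), then 5 (sensor 1 #4, sensor 2 #4), then 3 (sensor 1 #7, sensor 2 #5), then 5 (sensor 1 #8, sensor 2 #6), then 3 (sensor 1 #9, sensor 2 #8), then 3 (sensor 1 #12, sensor 2 #10), then 3 (sensor 1 #16, sensor 2 #11), then 5 (sensor 1 #17, sensor 2 #12), then 4 (sensor 1 #18, sensor 2 #13). dp[18][13] = 9 confirms this is the maximum.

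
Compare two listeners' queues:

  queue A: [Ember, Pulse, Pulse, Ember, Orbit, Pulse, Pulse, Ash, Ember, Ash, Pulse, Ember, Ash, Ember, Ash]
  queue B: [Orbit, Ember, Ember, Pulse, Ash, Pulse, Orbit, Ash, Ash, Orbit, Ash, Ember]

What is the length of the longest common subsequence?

8

Taking Ember (queue A #1, queue B #3) → Pulse (queue A #2, queue B #4) → Pulse (queue A #3, queue B #6) → Orbit (queue A #5, queue B #7) → Ash (queue A #8, queue B #8) → Ash (queue A #10, queue B #9) → Ash (queue A #13, queue B #11) → Ember (queue A #14, queue B #12) gives a common subsequence of length 8, and the DP table's final entry dp[15][12] is also 8, so no common subsequence is longer.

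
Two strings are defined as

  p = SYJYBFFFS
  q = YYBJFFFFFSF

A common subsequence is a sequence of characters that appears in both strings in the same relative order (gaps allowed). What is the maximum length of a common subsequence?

7

Let dp[i][j] be the LCS length of the first i characters of p and the first j characters of q. dp[i][j] = dp[i-1][j-1]+1 when the i-th and j-th characters match, else max(dp[i-1][j], dp[i][j-1]).
    ·  Y  Y  B  J  F  F  F  F  F  S  F
 ·  0  0  0  0  0  0  0  0  0  0  0  0
 S  0  0  0  0  0  0  0  0  0  0  1  1
 Y  0  1  1  1  1  1  1  1  1  1  1  1
 J  0  1  1  1  2  2  2  2  2  2  2  2
 Y  0  1  2  2  2  2  2  2  2  2  2  2
 B  0  1  2  3  3  3  3  3  3  3  3  3
 F  0  1  2  3  3  4  4  4  4  4  4  4
 F  0  1  2  3  3  4  5  5  5  5  5  5
 F  0  1  2  3  3  4  5  6  6  6  6  6
 S  0  1  2  3  3  4  5  6  6  6  7  7
dp[9][11] = 7. One LCS (by backtracking along matches): YYBFFFS.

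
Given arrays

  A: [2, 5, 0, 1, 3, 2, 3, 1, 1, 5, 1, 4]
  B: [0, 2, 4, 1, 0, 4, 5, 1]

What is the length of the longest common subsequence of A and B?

5

Let dp[i][j] be the LCS length of the first i values of A and the first j values of B. dp[i][j] = dp[i-1][j-1]+1 when the i-th and j-th values match, else max(dp[i-1][j], dp[i][j-1]).
    ·  0  2  4  1  0  4  5  1
 ·  0  0  0  0  0  0  0  0  0
 2  0  0  1  1  1  1  1  1  1
 5  0  0  1  1  1  1  1  2  2
 0  0  1  1  1  1  2  2  2  2
 1  0  1  1  1  2  2  2  2  3
 3  0  1  1  1  2  2  2  2  3
 2  0  1  2  2  2  2  2  2  3
 3  0  1  2  2  2  2  2  2  3
 1  0  1  2  2  3  3  3  3  3
 1  0  1  2  2  3  3  3  3  4
 5  0  1  2  2  3  3  3  4  4
 1  0  1  2  2  3  3  3  4  5
 4  0  1  2  3  3  3  4  4  5
dp[12][8] = 5. One LCS (by backtracking along matches): 0, 2, 1, 5, 1.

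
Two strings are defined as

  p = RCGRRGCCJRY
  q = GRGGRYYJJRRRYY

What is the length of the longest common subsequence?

6

Taking R [1,2], then G [3,4], then R [4,10], then R [5,11], then R [10,12], then Y [11,14] gives a common subsequence of length 6, and the DP table's final entry dp[11][14] is also 6, so no common subsequence is longer.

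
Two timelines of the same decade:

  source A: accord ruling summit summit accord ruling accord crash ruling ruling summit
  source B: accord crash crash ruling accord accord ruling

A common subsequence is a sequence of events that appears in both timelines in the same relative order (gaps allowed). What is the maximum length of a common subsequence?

5

Pick accord at source A[1]=source B[1]; then ruling at source A[2]=source B[4]; then accord at source A[5]=source B[5]; then accord at source A[7]=source B[6]; then ruling at source A[10]=source B[7]; all 5 events appear in both, in order. dp[11][7] = 5 confirms this is the maximum.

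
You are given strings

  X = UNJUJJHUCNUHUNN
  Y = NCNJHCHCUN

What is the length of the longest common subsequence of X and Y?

7

One common subsequence of length 7: N [2,3] → J [6,4] → H [7,5] → C [9,6] → H [12,7] → U [13,9] → N [15,10]. The LCS DP gives dp[15][10] = 7, so this is optimal.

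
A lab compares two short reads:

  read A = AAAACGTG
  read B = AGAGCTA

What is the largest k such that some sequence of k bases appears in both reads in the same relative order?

Let dp[i][j] be the LCS length of the first i bases of read A and the first j bases of read B. dp[i][j] = dp[i-1][j-1]+1 when the i-th and j-th bases match, else max(dp[i-1][j], dp[i][j-1]).
    ·  A  G  A  G  C  T  A
 ·  0  0  0  0  0  0  0  0
 A  0  1  1  1  1  1  1  1
 A  0  1  1  2  2  2  2  2
 A  0  1  1  2  2  2  2  3
 A  0  1  1  2  2  2  2  3
 C  0  1  1  2  2  3  3  3
 G  0  1  2  2  3  3  3  3
 T  0  1  2  2  3  3  4  4
 G  0  1  2  2  3  3  4  4
dp[8][7] = 4. One LCS (by backtracking along matches): AACT.

4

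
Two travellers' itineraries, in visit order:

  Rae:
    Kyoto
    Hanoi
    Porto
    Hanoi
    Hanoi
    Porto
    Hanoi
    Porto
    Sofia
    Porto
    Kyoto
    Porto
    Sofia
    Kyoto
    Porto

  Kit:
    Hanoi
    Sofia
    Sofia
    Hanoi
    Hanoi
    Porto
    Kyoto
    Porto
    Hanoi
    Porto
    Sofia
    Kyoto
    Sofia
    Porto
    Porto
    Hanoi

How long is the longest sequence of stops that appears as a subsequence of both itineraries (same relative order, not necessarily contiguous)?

Taking Hanoi [2,1], then Hanoi [4,4], then Hanoi [5,5], then Porto [6,8], then Hanoi [7,9], then Porto [8,10], then Sofia [9,11], then Kyoto [11,12], then Porto [12,14], then Porto [15,15] gives a common subsequence of length 10. The LCS DP gives dp[15][16] = 10, so this is optimal.

10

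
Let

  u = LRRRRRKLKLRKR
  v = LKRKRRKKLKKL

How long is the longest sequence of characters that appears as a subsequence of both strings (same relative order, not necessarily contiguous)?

Match L (u #1, v #1), then R (u #2, v #3), then R (u #3, v #5), then R (u #4, v #6), then K (u #7, v #8), then L (u #8, v #9), then K (u #9, v #11), then L (u #10, v #12) — 8 characters in the same relative order in both. Since dp[13][12] = 8, nothing longer is possible.

8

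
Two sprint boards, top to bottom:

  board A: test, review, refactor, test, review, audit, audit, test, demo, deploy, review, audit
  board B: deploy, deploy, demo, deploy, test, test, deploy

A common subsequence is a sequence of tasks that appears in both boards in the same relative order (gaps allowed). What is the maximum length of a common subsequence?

One common subsequence of length 3: test [4,5] → test [8,6] → deploy [10,7]. The LCS DP gives dp[12][7] = 3, so this is optimal.

3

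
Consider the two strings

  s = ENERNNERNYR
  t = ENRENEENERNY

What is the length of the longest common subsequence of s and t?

9

Match E (s #1, t #1) → N (s #2, t #2) → E (s #3, t #4) → N (s #5, t #5) → N (s #6, t #8) → E (s #7, t #9) → R (s #8, t #10) → N (s #9, t #11) → Y (s #10, t #12) — 9 characters in the same relative order in both. Since dp[11][12] = 9, nothing longer is possible.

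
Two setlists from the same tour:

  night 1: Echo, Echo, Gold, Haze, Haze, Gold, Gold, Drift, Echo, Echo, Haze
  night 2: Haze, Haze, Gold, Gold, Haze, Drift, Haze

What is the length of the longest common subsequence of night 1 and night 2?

Taking Haze [4,1]; then Haze [5,2]; then Gold [6,3]; then Gold [7,4]; then Drift [8,6]; then Haze [11,7] gives a common subsequence of length 6. The LCS DP gives dp[11][7] = 6, so this is optimal.

6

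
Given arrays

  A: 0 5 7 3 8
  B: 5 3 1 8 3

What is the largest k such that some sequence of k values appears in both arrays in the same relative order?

3

One common subsequence of length 3: 5 (A #2, B #1), 3 (A #4, B #2), 8 (A #5, B #4). Since dp[5][5] = 3, nothing longer is possible.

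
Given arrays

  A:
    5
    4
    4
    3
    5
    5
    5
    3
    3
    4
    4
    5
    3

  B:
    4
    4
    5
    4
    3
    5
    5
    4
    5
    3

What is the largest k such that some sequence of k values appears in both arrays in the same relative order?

8

Let dp[i][j] be the LCS length of the first i values of A and the first j values of B. dp[i][j] = dp[i-1][j-1]+1 when the i-th and j-th values match, else max(dp[i-1][j], dp[i][j-1]).
    ·  4  4  5  4  3  5  5  4  5  3
 ·  0  0  0  0  0  0  0  0  0  0  0
 5  0  0  0  1  1  1  1  1  1  1  1
 4  0  1  1  1  2  2  2  2  2  2  2
 4  0  1  2  2  2  2  2  2  3  3  3
 3  0  1  2  2  2  3  3  3  3  3  4
 5  0  1  2  3  3  3  4  4  4  4  4
 5  0  1  2  3  3  3  4  5  5  5  5
 5  0  1  2  3  3  3  4  5  5  6  6
 3  0  1  2  3  3  4  4  5  5  6  7
 3  0  1  2  3  3  4  4  5  5  6  7
 4  0  1  2  3  4  4  4  5  6  6  7
 4  0  1  2  3  4  4  4  5  6  6  7
 5  0  1  2  3  4  4  5  5  6  7  7
 3  0  1  2  3  4  5  5  5  6  7  8
dp[13][10] = 8. One LCS (by backtracking along matches): 5, 4, 3, 5, 5, 4, 5, 3.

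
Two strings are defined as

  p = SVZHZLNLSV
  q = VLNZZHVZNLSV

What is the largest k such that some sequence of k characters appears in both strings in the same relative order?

Let dp[i][j] be the LCS length of the first i characters of p and the first j characters of q. dp[i][j] = dp[i-1][j-1]+1 when the i-th and j-th characters match, else max(dp[i-1][j], dp[i][j-1]).
    ·  V  L  N  Z  Z  H  V  Z  N  L  S  V
 ·  0  0  0  0  0  0  0  0  0  0  0  0  0
 S  0  0  0  0  0  0  0  0  0  0  0  1  1
 V  0  1  1  1  1  1  1  1  1  1  1  1  2
 Z  0  1  1  1  2  2  2  2  2  2  2  2  2
 H  0  1  1  1  2  2  3  3  3  3  3  3  3
 Z  0  1  1  1  2  3  3  3  4  4  4  4  4
 L  0  1  2  2  2  3  3  3  4  4  5  5  5
 N  0  1  2  3  3  3  3  3  4  5  5  5  5
 L  0  1  2  3  3  3  3  3  4  5  6  6  6
 S  0  1  2  3  3  3  3  3  4  5  6  7  7
 V  0  1  2  3  3  3  3  4  4  5  6  7  8
dp[10][12] = 8. One LCS (by backtracking along matches): VZHZNLSV.

8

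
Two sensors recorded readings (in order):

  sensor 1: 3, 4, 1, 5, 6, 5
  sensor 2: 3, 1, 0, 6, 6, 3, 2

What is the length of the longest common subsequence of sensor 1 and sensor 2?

3

One common subsequence of length 3: 3 at sensor 1[1]=sensor 2[1], then 1 at sensor 1[3]=sensor 2[2], then 6 at sensor 1[5]=sensor 2[5]. Since dp[6][7] = 3, nothing longer is possible.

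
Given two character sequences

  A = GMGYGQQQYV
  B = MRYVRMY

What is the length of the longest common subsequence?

Match M (A #2, B #1), then Y (A #4, B #3), then Y (A #9, B #7) — 3 characters in the same relative order in both. The LCS DP gives dp[10][7] = 3, so this is optimal.

3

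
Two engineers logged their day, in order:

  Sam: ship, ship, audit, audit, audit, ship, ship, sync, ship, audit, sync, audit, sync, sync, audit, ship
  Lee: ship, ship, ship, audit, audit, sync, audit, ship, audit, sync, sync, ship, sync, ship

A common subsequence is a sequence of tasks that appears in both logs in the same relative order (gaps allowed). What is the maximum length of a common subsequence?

11

Match ship (Sam #1, Lee #2), ship (Sam #2, Lee #3), audit (Sam #3, Lee #4), audit (Sam #4, Lee #5), audit (Sam #5, Lee #7), ship (Sam #9, Lee #8), audit (Sam #10, Lee #9), sync (Sam #11, Lee #10), sync (Sam #13, Lee #11), sync (Sam #14, Lee #13), ship (Sam #16, Lee #14) — 11 tasks in the same relative order in both. dp[16][14] = 11 confirms this is the maximum.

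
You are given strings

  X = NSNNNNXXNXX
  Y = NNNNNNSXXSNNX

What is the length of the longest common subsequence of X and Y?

One common subsequence of length 9: N at X[1]=Y[2], N at X[3]=Y[3], N at X[4]=Y[4], N at X[5]=Y[5], N at X[6]=Y[6], X at X[7]=Y[8], X at X[8]=Y[9], N at X[9]=Y[12], X at X[11]=Y[13]. The LCS DP gives dp[11][13] = 9, so this is optimal.

9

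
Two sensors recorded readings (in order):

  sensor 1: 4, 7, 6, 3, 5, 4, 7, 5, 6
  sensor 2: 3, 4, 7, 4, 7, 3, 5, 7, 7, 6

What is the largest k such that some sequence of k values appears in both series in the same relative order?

6

Let dp[i][j] be the LCS length of the first i values of sensor 1 and the first j values of sensor 2. dp[i][j] = dp[i-1][j-1]+1 when the i-th and j-th values match, else max(dp[i-1][j], dp[i][j-1]).
    ·  3  4  7  4  7  3  5  7  7  6
 ·  0  0  0  0  0  0  0  0  0  0  0
 4  0  0  1  1  1  1  1  1  1  1  1
 7  0  0  1  2  2  2  2  2  2  2  2
 6  0  0  1  2  2  2  2  2  2  2  3
 3  0  1  1  2  2  2  3  3  3  3  3
 5  0  1  1  2  2  2  3  4  4  4  4
 4  0  1  2  2  3  3  3  4  4  4  4
 7  0  1  2  3  3  4  4  4  5  5  5
 5  0  1  2  3  3  4  4  5  5  5  5
 6  0  1  2  3  3  4  4  5  5  5  6
dp[9][10] = 6. One LCS (by backtracking along matches): 4, 7, 3, 5, 7, 6.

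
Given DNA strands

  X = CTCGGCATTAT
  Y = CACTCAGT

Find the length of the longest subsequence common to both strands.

Let dp[i][j] be the LCS length of the first i bases of X and the first j bases of Y. dp[i][j] = dp[i-1][j-1]+1 when the i-th and j-th bases match, else max(dp[i-1][j], dp[i][j-1]).
    ·  C  A  C  T  C  A  G  T
 ·  0  0  0  0  0  0  0  0  0
 C  0  1  1  1  1  1  1  1  1
 T  0  1  1  1  2  2  2  2  2
 C  0  1  1  2  2  3  3  3  3
 G  0  1  1  2  2  3  3  4  4
 G  0  1  1  2  2  3  3  4  4
 C  0  1  1  2  2  3  3  4  4
 A  0  1  2  2  2  3  4  4  4
 T  0  1  2  2  3  3  4  4  5
 T  0  1  2  2  3  3  4  4  5
 A  0  1  2  2  3  3  4  4  5
 T  0  1  2  2  3  3  4  4  5
dp[11][8] = 5. One LCS (by backtracking along matches): CTCGT.

5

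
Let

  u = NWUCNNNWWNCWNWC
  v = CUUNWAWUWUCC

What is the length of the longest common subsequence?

6

One common subsequence of length 6: N [1,4], then W [2,7], then U [3,8], then W [8,9], then C [11,11], then C [15,12], and the DP table's final entry dp[15][12] is also 6, so no common subsequence is longer.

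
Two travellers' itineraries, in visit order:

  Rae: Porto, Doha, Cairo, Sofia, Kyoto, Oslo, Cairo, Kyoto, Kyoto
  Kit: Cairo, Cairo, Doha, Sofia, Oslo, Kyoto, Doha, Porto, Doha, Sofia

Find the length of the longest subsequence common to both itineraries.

One common subsequence of length 4: Doha at Rae[2]=Kit[3], Sofia at Rae[4]=Kit[4], Oslo at Rae[6]=Kit[5], Kyoto at Rae[8]=Kit[6], and the DP table's final entry dp[9][10] is also 4, so no common subsequence is longer.

4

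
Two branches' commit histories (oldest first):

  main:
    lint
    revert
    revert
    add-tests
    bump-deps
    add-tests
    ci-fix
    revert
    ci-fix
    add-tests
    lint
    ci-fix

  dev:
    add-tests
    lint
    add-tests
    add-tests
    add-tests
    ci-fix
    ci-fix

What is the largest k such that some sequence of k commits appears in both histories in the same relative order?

5

Match lint [1,2] → add-tests [4,4] → add-tests [6,5] → ci-fix [9,6] → ci-fix [12,7] — 5 commits in the same relative order in both. dp[12][7] = 5 confirms this is the maximum.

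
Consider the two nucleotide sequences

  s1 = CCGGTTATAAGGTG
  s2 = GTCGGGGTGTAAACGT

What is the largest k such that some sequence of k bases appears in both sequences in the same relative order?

10

Pick C [1,3] → G [3,6] → G [4,7] → T [5,8] → T [6,10] → A [7,11] → A [9,12] → A [10,13] → G [12,15] → T [13,16]; all 10 bases appear in both, in order, and the DP table's final entry dp[14][16] is also 10, so no common subsequence is longer.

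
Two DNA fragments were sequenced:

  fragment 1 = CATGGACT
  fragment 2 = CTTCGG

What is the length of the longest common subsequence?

Let dp[i][j] be the LCS length of the first i bases of fragment 1 and the first j bases of fragment 2. dp[i][j] = dp[i-1][j-1]+1 when the i-th and j-th bases match, else max(dp[i-1][j], dp[i][j-1]).
    ·  C  T  T  C  G  G
 ·  0  0  0  0  0  0  0
 C  0  1  1  1  1  1  1
 A  0  1  1  1  1  1  1
 T  0  1  2  2  2  2  2
 G  0  1  2  2  2  3  3
 G  0  1  2  2  2  3  4
 A  0  1  2  2  2  3  4
 C  0  1  2  2  3  3  4
 T  0  1  2  3  3  3  4
dp[8][6] = 4. One LCS (by backtracking along matches): CTGG.

4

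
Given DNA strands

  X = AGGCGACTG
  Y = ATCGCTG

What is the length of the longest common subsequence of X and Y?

6

Taking A [1,1], C [4,3], G [5,4], C [7,5], T [8,6], G [9,7] gives a common subsequence of length 6. Since dp[9][7] = 6, nothing longer is possible.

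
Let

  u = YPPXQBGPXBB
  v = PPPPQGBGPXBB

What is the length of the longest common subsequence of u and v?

9

Match P at u[2]=v[3], then P at u[3]=v[4], then Q at u[5]=v[5], then B at u[6]=v[7], then G at u[7]=v[8], then P at u[8]=v[9], then X at u[9]=v[10], then B at u[10]=v[11], then B at u[11]=v[12] — 9 characters in the same relative order in both. Since dp[11][12] = 9, nothing longer is possible.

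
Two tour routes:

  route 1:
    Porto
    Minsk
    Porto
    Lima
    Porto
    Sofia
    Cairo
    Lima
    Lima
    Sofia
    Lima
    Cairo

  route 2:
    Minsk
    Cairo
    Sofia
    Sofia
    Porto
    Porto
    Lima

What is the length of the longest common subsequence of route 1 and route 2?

4

Taking Minsk (route 1 #2, route 2 #1) → Porto (route 1 #3, route 2 #5) → Porto (route 1 #5, route 2 #6) → Lima (route 1 #11, route 2 #7) gives a common subsequence of length 4. The LCS DP gives dp[12][7] = 4, so this is optimal.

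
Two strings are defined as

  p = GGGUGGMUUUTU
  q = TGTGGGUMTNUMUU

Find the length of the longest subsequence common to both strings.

Pick G at p[1]=q[4] → G at p[2]=q[5] → G at p[3]=q[6] → U at p[4]=q[7] → M at p[7]=q[8] → U at p[8]=q[11] → U at p[10]=q[13] → U at p[12]=q[14]; all 8 characters appear in both, in order. The LCS DP gives dp[12][14] = 8, so this is optimal.

8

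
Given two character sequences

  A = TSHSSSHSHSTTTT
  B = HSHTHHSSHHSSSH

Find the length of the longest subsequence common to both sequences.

Taking T [1,4], then S [2,8], then H [3,10], then S [5,11], then S [6,12], then S [8,13], then H [9,14] gives a common subsequence of length 7. Since dp[14][14] = 7, nothing longer is possible.

7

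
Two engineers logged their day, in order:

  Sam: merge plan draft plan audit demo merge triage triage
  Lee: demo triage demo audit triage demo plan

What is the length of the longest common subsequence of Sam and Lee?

3

One common subsequence of length 3: demo [6,1]; then triage [8,2]; then triage [9,5]. dp[9][7] = 3 confirms this is the maximum.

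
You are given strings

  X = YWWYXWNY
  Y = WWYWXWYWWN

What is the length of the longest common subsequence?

6

Let dp[i][j] be the LCS length of the first i characters of X and the first j characters of Y. dp[i][j] = dp[i-1][j-1]+1 when the i-th and j-th characters match, else max(dp[i-1][j], dp[i][j-1]).
    ·  W  W  Y  W  X  W  Y  W  W  N
 ·  0  0  0  0  0  0  0  0  0  0  0
 Y  0  0  0  1  1  1  1  1  1  1  1
 W  0  1  1  1  2  2  2  2  2  2  2
 W  0  1  2  2  2  2  3  3  3  3  3
 Y  0  1  2  3  3  3  3  4  4  4  4
 X  0  1  2  3  3  4  4  4  4  4  4
 W  0  1  2  3  4  4  5  5  5  5  5
 N  0  1  2  3  4  4  5  5  5  5  6
 Y  0  1  2  3  4  4  5  6  6  6  6
dp[8][10] = 6. One LCS (by backtracking along matches): YWWYWN.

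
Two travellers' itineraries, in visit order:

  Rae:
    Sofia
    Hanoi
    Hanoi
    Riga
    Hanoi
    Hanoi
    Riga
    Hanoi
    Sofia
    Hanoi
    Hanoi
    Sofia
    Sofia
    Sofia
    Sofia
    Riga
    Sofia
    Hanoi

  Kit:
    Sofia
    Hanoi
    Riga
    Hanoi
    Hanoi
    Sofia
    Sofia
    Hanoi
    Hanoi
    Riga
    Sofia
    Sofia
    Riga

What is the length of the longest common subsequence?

Pick Sofia (Rae #1, Kit #1); then Hanoi (Rae #3, Kit #2); then Riga (Rae #4, Kit #3); then Hanoi (Rae #5, Kit #4); then Hanoi (Rae #6, Kit #5); then Sofia (Rae #9, Kit #7); then Hanoi (Rae #10, Kit #8); then Hanoi (Rae #11, Kit #9); then Sofia (Rae #14, Kit #11); then Sofia (Rae #15, Kit #12); then Riga (Rae #16, Kit #13); all 11 stops appear in both, in order. The LCS DP gives dp[18][13] = 11, so this is optimal.

11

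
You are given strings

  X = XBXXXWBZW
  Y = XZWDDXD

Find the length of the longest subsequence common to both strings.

Match X [5,1]; then Z [8,2]; then W [9,3] — 3 characters in the same relative order in both, and the DP table's final entry dp[9][7] is also 3, so no common subsequence is longer.

3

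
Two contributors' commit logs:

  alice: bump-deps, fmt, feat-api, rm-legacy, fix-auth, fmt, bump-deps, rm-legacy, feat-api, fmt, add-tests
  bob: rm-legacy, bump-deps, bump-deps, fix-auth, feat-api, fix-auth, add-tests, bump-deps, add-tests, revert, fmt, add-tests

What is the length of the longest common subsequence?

Match bump-deps at alice[1]=bob[3]; then feat-api at alice[3]=bob[5]; then fix-auth at alice[5]=bob[6]; then bump-deps at alice[7]=bob[8]; then fmt at alice[10]=bob[11]; then add-tests at alice[11]=bob[12] — 6 commits in the same relative order in both. The LCS DP gives dp[11][12] = 6, so this is optimal.

6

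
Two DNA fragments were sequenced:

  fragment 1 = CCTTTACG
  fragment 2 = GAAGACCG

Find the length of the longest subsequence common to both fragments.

Pick C at fragment 1[2]=fragment 2[6]; then C at fragment 1[7]=fragment 2[7]; then G at fragment 1[8]=fragment 2[8]; all 3 bases appear in both, in order. dp[8][8] = 3 confirms this is the maximum.

3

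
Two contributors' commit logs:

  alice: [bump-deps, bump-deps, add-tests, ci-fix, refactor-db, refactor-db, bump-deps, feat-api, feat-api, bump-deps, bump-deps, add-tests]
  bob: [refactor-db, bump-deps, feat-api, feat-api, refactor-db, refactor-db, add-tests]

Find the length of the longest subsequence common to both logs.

5

One common subsequence of length 5: refactor-db [6,1]; then bump-deps [7,2]; then feat-api [8,3]; then feat-api [9,4]; then add-tests [12,7]. dp[12][7] = 5 confirms this is the maximum.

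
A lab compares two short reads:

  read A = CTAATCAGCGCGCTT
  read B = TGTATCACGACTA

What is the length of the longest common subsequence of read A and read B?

One common subsequence of length 9: T (read A #2, read B #3), then A (read A #4, read B #4), then T (read A #5, read B #5), then C (read A #6, read B #6), then A (read A #7, read B #7), then C (read A #9, read B #8), then G (read A #10, read B #9), then C (read A #13, read B #11), then T (read A #14, read B #12). Since dp[15][13] = 9, nothing longer is possible.

9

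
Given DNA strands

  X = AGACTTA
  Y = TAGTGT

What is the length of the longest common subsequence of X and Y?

4

Match A (X #1, Y #2) → G (X #2, Y #3) → T (X #5, Y #4) → T (X #6, Y #6) — 4 bases in the same relative order in both. dp[7][6] = 4 confirms this is the maximum.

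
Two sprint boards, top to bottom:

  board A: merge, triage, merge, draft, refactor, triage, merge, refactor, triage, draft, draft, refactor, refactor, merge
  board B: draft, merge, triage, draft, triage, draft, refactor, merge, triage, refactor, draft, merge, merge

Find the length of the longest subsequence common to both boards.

8

Taking merge at board A[1]=board B[2], triage at board A[2]=board B[5], draft at board A[4]=board B[6], refactor at board A[5]=board B[7], triage at board A[6]=board B[9], refactor at board A[8]=board B[10], draft at board A[10]=board B[11], merge at board A[14]=board B[13] gives a common subsequence of length 8. dp[14][13] = 8 confirms this is the maximum.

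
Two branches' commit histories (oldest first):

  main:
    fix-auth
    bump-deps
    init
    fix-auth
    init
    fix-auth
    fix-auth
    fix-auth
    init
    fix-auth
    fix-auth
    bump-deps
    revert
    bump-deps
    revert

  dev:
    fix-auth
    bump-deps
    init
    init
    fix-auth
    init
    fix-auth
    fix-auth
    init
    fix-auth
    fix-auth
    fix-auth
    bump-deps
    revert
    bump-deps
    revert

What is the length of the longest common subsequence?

14

Taking fix-auth at main[1]=dev[1]; then bump-deps at main[2]=dev[2]; then init at main[3]=dev[4]; then fix-auth at main[4]=dev[5]; then init at main[5]=dev[6]; then fix-auth at main[6]=dev[7]; then fix-auth at main[7]=dev[8]; then fix-auth at main[8]=dev[10]; then fix-auth at main[10]=dev[11]; then fix-auth at main[11]=dev[12]; then bump-deps at main[12]=dev[13]; then revert at main[13]=dev[14]; then bump-deps at main[14]=dev[15]; then revert at main[15]=dev[16] gives a common subsequence of length 14. Since dp[15][16] = 14, nothing longer is possible.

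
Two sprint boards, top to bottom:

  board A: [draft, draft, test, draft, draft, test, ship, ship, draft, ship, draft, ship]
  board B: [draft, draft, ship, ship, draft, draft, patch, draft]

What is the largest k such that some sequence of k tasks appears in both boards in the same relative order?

6

One common subsequence of length 6: draft [4,1] → draft [5,2] → ship [7,3] → ship [8,4] → draft [9,6] → draft [11,8]. The LCS DP gives dp[12][8] = 6, so this is optimal.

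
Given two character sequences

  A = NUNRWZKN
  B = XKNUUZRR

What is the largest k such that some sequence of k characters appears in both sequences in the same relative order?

3

Let dp[i][j] be the LCS length of the first i characters of A and the first j characters of B. dp[i][j] = dp[i-1][j-1]+1 when the i-th and j-th characters match, else max(dp[i-1][j], dp[i][j-1]).
    ·  X  K  N  U  U  Z  R  R
 ·  0  0  0  0  0  0  0  0  0
 N  0  0  0  1  1  1  1  1  1
 U  0  0  0  1  2  2  2  2  2
 N  0  0  0  1  2  2  2  2  2
 R  0  0  0  1  2  2  2  3  3
 W  0  0  0  1  2  2  2  3  3
 Z  0  0  0  1  2  2  3  3  3
 K  0  0  1  1  2  2  3  3  3
 N  0  0  1  2  2  2  3  3  3
dp[8][8] = 3. One LCS (by backtracking along matches): NUR.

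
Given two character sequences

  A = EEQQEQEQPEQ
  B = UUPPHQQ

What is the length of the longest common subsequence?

Taking Q at A[8]=B[6], then Q at A[11]=B[7] gives a common subsequence of length 2, and the DP table's final entry dp[11][7] is also 2, so no common subsequence is longer.

2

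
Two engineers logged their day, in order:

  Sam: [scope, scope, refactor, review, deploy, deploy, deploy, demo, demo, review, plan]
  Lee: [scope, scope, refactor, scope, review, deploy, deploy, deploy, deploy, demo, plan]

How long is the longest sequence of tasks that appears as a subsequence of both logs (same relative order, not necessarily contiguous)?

One common subsequence of length 9: scope (Sam #1, Lee #1); then scope (Sam #2, Lee #2); then refactor (Sam #3, Lee #3); then review (Sam #4, Lee #5); then deploy (Sam #5, Lee #7); then deploy (Sam #6, Lee #8); then deploy (Sam #7, Lee #9); then demo (Sam #9, Lee #10); then plan (Sam #11, Lee #11). dp[11][11] = 9 confirms this is the maximum.

9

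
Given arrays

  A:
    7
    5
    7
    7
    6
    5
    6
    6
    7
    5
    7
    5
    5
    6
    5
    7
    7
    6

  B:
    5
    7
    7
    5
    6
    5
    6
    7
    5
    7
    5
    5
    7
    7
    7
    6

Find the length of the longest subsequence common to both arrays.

Taking 5 at A[2]=B[1], 7 at A[3]=B[2], 7 at A[4]=B[3], 6 at A[5]=B[5], 5 at A[6]=B[6], 6 at A[8]=B[7], 7 at A[9]=B[8], 5 at A[10]=B[9], 7 at A[11]=B[10], 5 at A[12]=B[11], 5 at A[13]=B[12], 7 at A[16]=B[14], 7 at A[17]=B[15], 6 at A[18]=B[16] gives a common subsequence of length 14. Since dp[18][16] = 14, nothing longer is possible.

14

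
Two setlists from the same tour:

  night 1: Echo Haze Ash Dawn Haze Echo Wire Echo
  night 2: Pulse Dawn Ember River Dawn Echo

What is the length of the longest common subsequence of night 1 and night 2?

2

Match Dawn at night 1[4]=night 2[5], then Echo at night 1[8]=night 2[6] — 2 songs in the same relative order in both. The LCS DP gives dp[8][6] = 2, so this is optimal.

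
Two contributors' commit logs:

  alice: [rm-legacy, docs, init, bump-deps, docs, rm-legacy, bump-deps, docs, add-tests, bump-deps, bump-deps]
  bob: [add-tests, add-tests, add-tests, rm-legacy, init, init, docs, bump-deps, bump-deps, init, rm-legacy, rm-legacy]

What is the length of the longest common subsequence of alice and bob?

5

Match rm-legacy at alice[1]=bob[4], then init at alice[3]=bob[6], then docs at alice[5]=bob[7], then bump-deps at alice[7]=bob[8], then bump-deps at alice[10]=bob[9] — 5 commits in the same relative order in both. The LCS DP gives dp[11][12] = 5, so this is optimal.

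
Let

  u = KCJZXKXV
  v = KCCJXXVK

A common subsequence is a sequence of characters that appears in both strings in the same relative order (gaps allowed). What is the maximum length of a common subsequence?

Let dp[i][j] be the LCS length of the first i characters of u and the first j characters of v. dp[i][j] = dp[i-1][j-1]+1 when the i-th and j-th characters match, else max(dp[i-1][j], dp[i][j-1]).
    ·  K  C  C  J  X  X  V  K
 ·  0  0  0  0  0  0  0  0  0
 K  0  1  1  1  1  1  1  1  1
 C  0  1  2  2  2  2  2  2  2
 J  0  1  2  2  3  3  3  3  3
 Z  0  1  2  2  3  3  3  3  3
 X  0  1  2  2  3  4  4  4  4
 K  0  1  2  2  3  4  4  4  5
 X  0  1  2  2  3  4  5  5  5
 V  0  1  2  2  3  4  5  6  6
dp[8][8] = 6. One LCS (by backtracking along matches): KCJXXV.

6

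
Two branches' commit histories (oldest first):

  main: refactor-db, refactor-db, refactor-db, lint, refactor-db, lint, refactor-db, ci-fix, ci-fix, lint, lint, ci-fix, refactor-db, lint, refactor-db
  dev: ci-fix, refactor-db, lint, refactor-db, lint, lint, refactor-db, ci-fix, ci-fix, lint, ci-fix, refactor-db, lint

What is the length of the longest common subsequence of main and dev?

Pick refactor-db (main #1, dev #2); then refactor-db (main #3, dev #4); then lint (main #4, dev #5); then lint (main #6, dev #6); then refactor-db (main #7, dev #7); then ci-fix (main #8, dev #8); then ci-fix (main #9, dev #9); then lint (main #11, dev #10); then ci-fix (main #12, dev #11); then refactor-db (main #13, dev #12); then lint (main #14, dev #13); all 11 commits appear in both, in order. dp[15][13] = 11 confirms this is the maximum.

11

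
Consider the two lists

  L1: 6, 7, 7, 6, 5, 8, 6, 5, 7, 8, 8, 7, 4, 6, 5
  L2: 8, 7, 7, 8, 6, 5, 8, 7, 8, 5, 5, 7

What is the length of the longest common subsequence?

8

Taking 7 [2,2]; then 7 [3,3]; then 6 [4,5]; then 5 [5,6]; then 8 [6,7]; then 7 [9,8]; then 8 [10,9]; then 7 [12,12] gives a common subsequence of length 8. dp[15][12] = 8 confirms this is the maximum.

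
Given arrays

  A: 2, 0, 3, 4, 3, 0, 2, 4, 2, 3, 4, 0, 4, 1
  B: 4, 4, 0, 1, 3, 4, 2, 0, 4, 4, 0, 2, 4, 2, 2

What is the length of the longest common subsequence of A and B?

Pick 0 (A #2, B #3) → 3 (A #3, B #5) → 4 (A #4, B #6) → 0 (A #6, B #8) → 4 (A #8, B #9) → 4 (A #11, B #10) → 0 (A #12, B #11) → 4 (A #13, B #13); all 8 values appear in both, in order. dp[14][15] = 8 confirms this is the maximum.

8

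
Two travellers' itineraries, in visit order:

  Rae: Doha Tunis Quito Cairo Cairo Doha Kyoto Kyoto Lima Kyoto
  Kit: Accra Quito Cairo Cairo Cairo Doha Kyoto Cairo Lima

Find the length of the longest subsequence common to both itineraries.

One common subsequence of length 6: Quito at Rae[3]=Kit[2], Cairo at Rae[4]=Kit[4], Cairo at Rae[5]=Kit[5], Doha at Rae[6]=Kit[6], Kyoto at Rae[7]=Kit[7], Lima at Rae[9]=Kit[9]. dp[10][9] = 6 confirms this is the maximum.

6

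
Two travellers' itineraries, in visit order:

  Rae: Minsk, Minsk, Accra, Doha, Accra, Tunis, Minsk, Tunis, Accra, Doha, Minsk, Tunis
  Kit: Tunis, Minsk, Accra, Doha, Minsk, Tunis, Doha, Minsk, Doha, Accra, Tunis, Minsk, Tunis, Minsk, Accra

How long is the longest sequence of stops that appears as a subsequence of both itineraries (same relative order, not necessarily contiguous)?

Pick Minsk [1,5], Minsk [2,8], Doha [4,9], Accra [5,10], Tunis [6,11], Minsk [7,12], Tunis [8,13], Accra [9,15]; all 8 stops appear in both, in order. dp[12][15] = 8 confirms this is the maximum.

8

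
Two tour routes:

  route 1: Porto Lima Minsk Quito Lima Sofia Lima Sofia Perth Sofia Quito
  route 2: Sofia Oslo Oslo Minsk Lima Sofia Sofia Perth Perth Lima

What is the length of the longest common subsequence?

Taking Minsk at route 1[3]=route 2[4]; then Lima at route 1[5]=route 2[5]; then Sofia at route 1[6]=route 2[6]; then Sofia at route 1[8]=route 2[7]; then Perth at route 1[9]=route 2[9] gives a common subsequence of length 5. dp[11][10] = 5 confirms this is the maximum.

5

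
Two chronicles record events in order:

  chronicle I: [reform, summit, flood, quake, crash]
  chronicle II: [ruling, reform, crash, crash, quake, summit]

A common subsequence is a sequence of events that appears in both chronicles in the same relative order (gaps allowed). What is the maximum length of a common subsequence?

Match reform (chronicle I #1, chronicle II #2) → summit (chronicle I #2, chronicle II #6) — 2 events in the same relative order in both. Since dp[5][6] = 2, nothing longer is possible.

2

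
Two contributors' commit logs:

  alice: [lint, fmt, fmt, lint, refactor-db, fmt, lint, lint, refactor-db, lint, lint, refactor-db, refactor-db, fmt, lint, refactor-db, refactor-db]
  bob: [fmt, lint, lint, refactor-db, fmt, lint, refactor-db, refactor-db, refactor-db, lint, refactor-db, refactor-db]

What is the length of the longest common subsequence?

One common subsequence of length 11: lint [1,2], lint [4,3], refactor-db [5,4], fmt [6,5], lint [8,6], refactor-db [9,7], refactor-db [12,8], refactor-db [13,9], lint [15,10], refactor-db [16,11], refactor-db [17,12]. The LCS DP gives dp[17][12] = 11, so this is optimal.

11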